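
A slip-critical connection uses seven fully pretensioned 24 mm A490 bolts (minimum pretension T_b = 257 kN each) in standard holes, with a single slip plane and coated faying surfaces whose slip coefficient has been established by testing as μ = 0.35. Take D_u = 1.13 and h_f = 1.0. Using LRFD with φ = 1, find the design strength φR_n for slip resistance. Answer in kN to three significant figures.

R_n = μ · D_u · h_f · T_b · n_s · n_b = 0.35 × 1.13 × 1.0 × 257 × 1 × 7 = 711.5 kN.
Design strength φR_n = 1 × 711.5 = 712 kN.

712 kN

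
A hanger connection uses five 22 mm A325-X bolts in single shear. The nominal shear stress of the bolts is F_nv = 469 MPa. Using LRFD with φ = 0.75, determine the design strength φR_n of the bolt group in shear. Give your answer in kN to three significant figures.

669 kN

A_b = π × 22² / 4 = 380.1 mm².
R_n = F_nv · A_b · n · n_s = 469 × 380.1 × 5 × 1 / 1000 = 891.4 kN.
Design strength φR_n = 0.75 × 891.4 = 669 kN.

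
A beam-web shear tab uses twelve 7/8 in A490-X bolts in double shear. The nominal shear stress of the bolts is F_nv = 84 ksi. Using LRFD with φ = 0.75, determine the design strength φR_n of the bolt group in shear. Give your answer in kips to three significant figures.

909 kips

A_b = π × 0.875² / 4 = 0.6013 in².
R_n = F_nv · A_b · n · n_s = 84 × 0.6013 × 12 × 2 = 1212 kips.
Design strength φR_n = 0.75 × 1212 = 909 kips.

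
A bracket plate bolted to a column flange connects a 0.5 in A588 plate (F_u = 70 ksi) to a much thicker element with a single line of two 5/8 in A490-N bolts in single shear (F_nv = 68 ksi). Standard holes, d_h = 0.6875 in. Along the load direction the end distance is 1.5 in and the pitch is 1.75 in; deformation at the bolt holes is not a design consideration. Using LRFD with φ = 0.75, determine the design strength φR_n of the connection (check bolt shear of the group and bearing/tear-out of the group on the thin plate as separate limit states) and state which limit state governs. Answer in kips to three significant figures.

31.3 kips (bolt shear governs)

Bolt shear: A_b = π·0.625²/4 = 0.3068 in²; R_n = 68 × 0.3068 × 2 × 1 = 41.72 kips → 0.75 × 41.72 = 31.3 kips.
Bearing (1.5 l_c t F_u ≤ 3.0 d t F_u): upper limit = 3.0·0.625·0.5·70 = 65.62 kips.
  Edge l_c = 1.5 − 0.6875/2 = 1.156 → r_n = 60.7 kips; interior l_c = 1.75 − 0.6875 = 1.062 → r_n = 55.78 kips.
  R_n,bearing = 1·60.7 + 1·55.78 = 116.5 kips → 0.75 × 116.5 = 87.4 kips.
Bolt shear governs: 31.3 kips.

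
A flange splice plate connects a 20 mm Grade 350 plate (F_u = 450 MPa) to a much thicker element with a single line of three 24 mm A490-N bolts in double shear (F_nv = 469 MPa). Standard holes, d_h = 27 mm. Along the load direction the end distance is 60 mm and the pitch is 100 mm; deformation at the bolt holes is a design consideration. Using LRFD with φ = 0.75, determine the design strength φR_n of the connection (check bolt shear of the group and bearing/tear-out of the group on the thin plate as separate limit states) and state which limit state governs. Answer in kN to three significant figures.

Bolt shear: A_b = π·24²/4 = 452.4 mm²; R_n = 469 × 452.4 × 3 × 2 / 1000 = 1273 kN → 0.75 × 1273 = 955 kN.
Bearing (1.2 l_c t F_u ≤ 2.4 d t F_u): upper limit = 2.4·24·20·450 / 1000 = 518.4 kN.
  Edge l_c = 60 − 27/2 = 46.5 → r_n = 502.2 kN; interior l_c = 100 − 27 = 73 → r_n = 518.4 kN.
  R_n,bearing = 1·502.2 + 2·518.4 = 1539 kN → 0.75 × 1539 = 1150 kN.
Bolt shear governs: 955 kN.

955 kN (bolt shear governs)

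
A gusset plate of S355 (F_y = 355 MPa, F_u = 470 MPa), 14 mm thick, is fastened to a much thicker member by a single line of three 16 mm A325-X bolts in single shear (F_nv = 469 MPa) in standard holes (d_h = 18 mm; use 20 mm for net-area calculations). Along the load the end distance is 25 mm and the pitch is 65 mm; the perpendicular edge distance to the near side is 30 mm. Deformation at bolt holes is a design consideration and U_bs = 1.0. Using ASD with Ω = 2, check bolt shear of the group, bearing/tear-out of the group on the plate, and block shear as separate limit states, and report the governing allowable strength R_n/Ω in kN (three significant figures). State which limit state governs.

141 kN (bolt shear governs)

Bolt shear: A_b = π·16²/4 = 201.1 mm²; R_n = 469 × 201.1 × 3 × 1 / 1000 = 282.9 kN → 282.9 / 2 = 141 kN.
Bearing: edge l_c = 16, r_n = 126.3 kN; interior l_c = 47, r_n = 252.7 kN; R_n = 126.3 + 2·252.7 = 631.7 kN → 316 kN.
Block shear: A_gv = 2170, A_nv = 1470, A_nt = 280 mm²; R_n = min(0.6F_uA_nv, 0.6F_yA_gv) + U_bs·F_u·A_nt = 546.1 kN → 273 kN.
Bolt shear governs: 141 kN.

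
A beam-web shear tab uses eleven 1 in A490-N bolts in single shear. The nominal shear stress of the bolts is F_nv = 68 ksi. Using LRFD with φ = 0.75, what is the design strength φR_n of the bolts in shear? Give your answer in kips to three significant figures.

441 kips

A_b = π × 1² / 4 = 0.7854 in².
R_n = F_nv · A_b · n · n_s = 68 × 0.7854 × 11 × 1 = 587.5 kips.
Design strength φR_n = 0.75 × 587.5 = 441 kips.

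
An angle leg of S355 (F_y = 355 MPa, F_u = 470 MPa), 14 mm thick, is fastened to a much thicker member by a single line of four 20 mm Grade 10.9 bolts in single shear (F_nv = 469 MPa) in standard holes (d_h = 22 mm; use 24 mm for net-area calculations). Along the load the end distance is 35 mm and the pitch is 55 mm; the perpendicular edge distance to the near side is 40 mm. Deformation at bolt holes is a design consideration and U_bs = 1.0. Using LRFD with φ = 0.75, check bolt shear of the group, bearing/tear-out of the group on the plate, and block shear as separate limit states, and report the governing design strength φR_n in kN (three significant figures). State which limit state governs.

442 kN (bolt shear governs)

Bolt shear: A_b = π·20²/4 = 314.2 mm²; R_n = 469 × 314.2 × 4 × 1 / 1000 = 589.4 kN → 0.75 × 589.4 = 442 kN.
Bearing: edge l_c = 24, r_n = 189.5 kN; interior l_c = 33, r_n = 260.6 kN; R_n = 189.5 + 3·260.6 = 971.2 kN → 728 kN.
Block shear: A_gv = 2800, A_nv = 1624, A_nt = 392 mm²; R_n = min(0.6F_uA_nv, 0.6F_yA_gv) + U_bs·F_u·A_nt = 642.2 kN → 482 kN.
Bolt shear governs: 442 kN.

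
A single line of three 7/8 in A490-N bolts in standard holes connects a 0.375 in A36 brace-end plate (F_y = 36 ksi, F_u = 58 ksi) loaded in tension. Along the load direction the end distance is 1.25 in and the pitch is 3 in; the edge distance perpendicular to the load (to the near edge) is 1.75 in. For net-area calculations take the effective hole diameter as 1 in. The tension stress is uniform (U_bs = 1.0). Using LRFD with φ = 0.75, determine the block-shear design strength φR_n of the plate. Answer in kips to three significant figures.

Shear plane L_v = 1.25 + 2·3 = 7.25 in; A_gv = 7.25 × 0.375 = 2.719 in².
A_nv = (7.25 − 2.5·1) × 0.375 = 1.781 in².
A_nt = (1.75 − 0.5·1) × 0.375 = 0.4688 in².
0.6 F_u A_nv = 61.99 kips; 0.6 F_y A_gv = 58.72 kips → shear yielding governs the shear term.
R_n = 58.72 + 1.0 × 58 × 0.4688 = 85.91 kips.
Design strength φR_n = 0.75 × 85.91 = 64.4 kips.

64.4 kips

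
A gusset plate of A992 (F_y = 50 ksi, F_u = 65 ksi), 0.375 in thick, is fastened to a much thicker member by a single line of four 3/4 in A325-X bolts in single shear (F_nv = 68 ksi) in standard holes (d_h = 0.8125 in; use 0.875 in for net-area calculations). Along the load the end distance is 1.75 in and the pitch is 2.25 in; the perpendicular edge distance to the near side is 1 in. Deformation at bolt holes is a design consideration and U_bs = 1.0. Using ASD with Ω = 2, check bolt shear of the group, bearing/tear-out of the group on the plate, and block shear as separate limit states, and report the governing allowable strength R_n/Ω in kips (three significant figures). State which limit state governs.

46.6 kips (block shear governs)

Bolt shear: A_b = π·0.75²/4 = 0.4418 in²; R_n = 68 × 0.4418 × 4 × 1 = 120.2 kips → 120.2 / 2 = 60.1 kips.
Bearing: edge l_c = 1.344, r_n = 39.3 kips; interior l_c = 1.438, r_n = 42.05 kips; R_n = 39.3 + 3·42.05 = 165.4 kips → 82.7 kips.
Block shear: A_gv = 3.188, A_nv = 2.039, A_nt = 0.2109 in²; R_n = min(0.6F_uA_nv, 0.6F_yA_gv) + U_bs·F_u·A_nt = 93.23 kips → 46.6 kips.
Block shear governs: 46.6 kips.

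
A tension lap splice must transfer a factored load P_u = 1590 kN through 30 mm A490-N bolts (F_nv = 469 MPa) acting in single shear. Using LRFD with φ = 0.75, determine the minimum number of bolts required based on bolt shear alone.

7 bolts

A_b = π·30²/4 = 706.9 mm².
Per-bolt design strength φR_n = 0.75 × 469 × 706.9 × 1 / 1000 = 248.6 kN.
n ≥ 1590 / 248.6 = 6.395 → use 7 bolts.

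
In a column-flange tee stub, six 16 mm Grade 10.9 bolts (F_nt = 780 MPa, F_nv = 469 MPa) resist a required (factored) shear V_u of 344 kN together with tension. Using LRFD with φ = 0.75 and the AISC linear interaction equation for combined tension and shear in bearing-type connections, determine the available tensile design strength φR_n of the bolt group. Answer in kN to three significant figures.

A_b = π·16²/4 = 201.1 mm²; f_rv = 344 × 1000 / (6 × 201.1) = 285.2 MPa.
F'_nt = 1.3 F_nt − (F_nt / φF_nv) f_rv = 1.3·780 − (780/(0.75·469))·285.2 = 381.7 MPa, capped at F_nt → F'_nt = 381.7 MPa.
R_n = F'_nt · A_b · n = 381.7 × 201.1 × 6 / 1000 = 460.4 kN.
Design strength φR_n = 0.75 × 460.4 = 345 kN.

345 kN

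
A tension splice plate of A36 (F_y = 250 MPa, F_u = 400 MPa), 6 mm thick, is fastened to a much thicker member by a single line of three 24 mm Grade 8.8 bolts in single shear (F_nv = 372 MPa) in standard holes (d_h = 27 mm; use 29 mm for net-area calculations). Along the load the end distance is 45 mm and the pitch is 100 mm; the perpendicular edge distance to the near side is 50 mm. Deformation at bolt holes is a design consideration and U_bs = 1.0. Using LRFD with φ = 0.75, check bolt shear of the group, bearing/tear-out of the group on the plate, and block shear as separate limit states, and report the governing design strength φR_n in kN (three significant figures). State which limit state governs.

Bolt shear: A_b = π·24²/4 = 452.4 mm²; R_n = 372 × 452.4 × 3 × 1 / 1000 = 504.9 kN → 0.75 × 504.9 = 379 kN.
Bearing: edge l_c = 31.5, r_n = 90.72 kN; interior l_c = 73, r_n = 138.2 kN; R_n = 90.72 + 2·138.2 = 367.2 kN → 275 kN.
Block shear: A_gv = 1470, A_nv = 1035, A_nt = 213 mm²; R_n = min(0.6F_uA_nv, 0.6F_yA_gv) + U_bs·F_u·A_nt = 305.7 kN → 229 kN.
Block shear governs: 229 kN.

229 kN (block shear governs)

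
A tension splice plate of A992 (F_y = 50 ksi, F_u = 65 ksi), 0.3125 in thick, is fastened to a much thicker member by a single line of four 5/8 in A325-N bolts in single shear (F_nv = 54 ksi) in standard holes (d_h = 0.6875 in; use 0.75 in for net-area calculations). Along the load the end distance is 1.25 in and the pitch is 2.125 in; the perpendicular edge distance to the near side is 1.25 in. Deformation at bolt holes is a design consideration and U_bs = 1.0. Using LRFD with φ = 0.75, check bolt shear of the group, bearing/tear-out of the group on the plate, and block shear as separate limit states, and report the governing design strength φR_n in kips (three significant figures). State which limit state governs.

Bolt shear: A_b = π·0.625²/4 = 0.3068 in²; R_n = 54 × 0.3068 × 4 × 1 = 66.27 kips → 0.75 × 66.27 = 49.7 kips.
Bearing: edge l_c = 0.9062, r_n = 22.09 kips; interior l_c = 1.438, r_n = 30.47 kips; R_n = 22.09 + 3·30.47 = 113.5 kips → 85.1 kips.
Block shear: A_gv = 2.383, A_nv = 1.562, A_nt = 0.2734 in²; R_n = min(0.6F_uA_nv, 0.6F_yA_gv) + U_bs·F_u·A_nt = 78.71 kips → 59 kips.
Bolt shear governs: 49.7 kips.

49.7 kips (bolt shear governs)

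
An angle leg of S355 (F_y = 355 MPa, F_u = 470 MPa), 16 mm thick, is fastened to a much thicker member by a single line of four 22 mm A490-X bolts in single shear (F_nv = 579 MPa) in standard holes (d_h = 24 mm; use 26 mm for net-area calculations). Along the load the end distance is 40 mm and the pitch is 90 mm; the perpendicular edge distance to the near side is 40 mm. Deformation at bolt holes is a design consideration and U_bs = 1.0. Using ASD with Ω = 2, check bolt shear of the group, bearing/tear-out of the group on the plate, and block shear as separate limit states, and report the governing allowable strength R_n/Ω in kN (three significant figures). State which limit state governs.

440 kN (bolt shear governs)

Bolt shear: A_b = π·22²/4 = 380.1 mm²; R_n = 579 × 380.1 × 4 × 1 / 1000 = 880.4 kN → 880.4 / 2 = 440 kN.
Bearing: edge l_c = 28, r_n = 252.7 kN; interior l_c = 66, r_n = 397.1 kN; R_n = 252.7 + 3·397.1 = 1444 kN → 722 kN.
Block shear: A_gv = 4960, A_nv = 3504, A_nt = 432 mm²; R_n = min(0.6F_uA_nv, 0.6F_yA_gv) + U_bs·F_u·A_nt = 1191 kN → 596 kN.
Bolt shear governs: 440 kN.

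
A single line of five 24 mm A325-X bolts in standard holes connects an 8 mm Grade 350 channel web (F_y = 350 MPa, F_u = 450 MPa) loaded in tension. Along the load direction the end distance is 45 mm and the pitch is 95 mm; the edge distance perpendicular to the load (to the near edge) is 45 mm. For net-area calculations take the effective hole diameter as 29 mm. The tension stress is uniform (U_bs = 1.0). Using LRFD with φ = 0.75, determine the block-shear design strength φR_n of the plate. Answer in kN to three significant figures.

559 kN

Shear plane L_v = 45 + 4·95 = 425 mm; A_gv = 425 × 8 = 3400 mm².
A_nv = (425 − 4.5·29) × 8 = 2356 mm².
A_nt = (45 − 0.5·29) × 8 = 244 mm².
0.6 F_u A_nv = 636.1 kN; 0.6 F_y A_gv = 714 kN → shear rupture governs the shear term.
R_n = 636.1 + 1.0 × 450 × 244 / 1000 = 745.9 kN.
Design strength φR_n = 0.75 × 745.9 = 559 kN.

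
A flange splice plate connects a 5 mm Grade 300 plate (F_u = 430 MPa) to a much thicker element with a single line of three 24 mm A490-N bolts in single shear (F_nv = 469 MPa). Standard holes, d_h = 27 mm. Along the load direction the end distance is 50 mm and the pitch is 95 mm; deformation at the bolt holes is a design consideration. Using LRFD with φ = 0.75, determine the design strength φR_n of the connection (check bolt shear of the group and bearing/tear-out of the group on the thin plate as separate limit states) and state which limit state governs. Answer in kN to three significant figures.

256 kN (bearing governs)

Bolt shear: A_b = π·24²/4 = 452.4 mm²; R_n = 469 × 452.4 × 3 × 1 / 1000 = 636.5 kN → 0.75 × 636.5 = 477 kN.
Bearing (1.2 l_c t F_u ≤ 2.4 d t F_u): upper limit = 2.4·24·5·430 / 1000 = 123.8 kN.
  Edge l_c = 50 − 27/2 = 36.5 → r_n = 94.17 kN; interior l_c = 95 − 27 = 68 → r_n = 123.8 kN.
  R_n,bearing = 1·94.17 + 2·123.8 = 341.9 kN → 0.75 × 341.9 = 256 kN.
Bearing governs: 256 kN.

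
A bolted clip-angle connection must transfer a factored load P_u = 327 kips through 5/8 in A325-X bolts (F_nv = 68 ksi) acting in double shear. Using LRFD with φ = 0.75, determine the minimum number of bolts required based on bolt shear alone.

A_b = π·0.625²/4 = 0.3068 in².
Per-bolt design strength φR_n = 0.75 × 68 × 0.3068 × 2 = 31.29 kips.
n ≥ 327 / 31.29 = 10.45 → use 11 bolts.

11 bolts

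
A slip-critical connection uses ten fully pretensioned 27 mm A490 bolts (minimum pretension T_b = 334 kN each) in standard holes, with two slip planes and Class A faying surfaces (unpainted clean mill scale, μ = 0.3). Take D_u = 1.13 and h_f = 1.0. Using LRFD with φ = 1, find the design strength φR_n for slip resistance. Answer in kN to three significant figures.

R_n = μ · D_u · h_f · T_b · n_s · n_b = 0.3 × 1.13 × 1.0 × 334 × 2 × 10 = 2265 kN.
Design strength φR_n = 1 × 2265 = 2260 kN.

2260 kN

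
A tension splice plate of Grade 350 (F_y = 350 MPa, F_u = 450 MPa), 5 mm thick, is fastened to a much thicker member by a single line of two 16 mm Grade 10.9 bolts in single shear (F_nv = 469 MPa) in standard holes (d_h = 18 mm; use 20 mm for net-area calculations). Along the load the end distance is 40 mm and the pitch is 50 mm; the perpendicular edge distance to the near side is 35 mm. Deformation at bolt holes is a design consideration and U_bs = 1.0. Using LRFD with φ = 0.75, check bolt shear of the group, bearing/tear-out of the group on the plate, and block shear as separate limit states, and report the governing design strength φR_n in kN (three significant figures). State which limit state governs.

103 kN (block shear governs)

Bolt shear: A_b = π·16²/4 = 201.1 mm²; R_n = 469 × 201.1 × 2 × 1 / 1000 = 188.6 kN → 0.75 × 188.6 = 141 kN.
Bearing: edge l_c = 31, r_n = 83.7 kN; interior l_c = 32, r_n = 86.4 kN; R_n = 83.7 + 1·86.4 = 170.1 kN → 128 kN.
Block shear: A_gv = 450, A_nv = 300, A_nt = 125 mm²; R_n = min(0.6F_uA_nv, 0.6F_yA_gv) + U_bs·F_u·A_nt = 137.2 kN → 103 kN.
Block shear governs: 103 kN.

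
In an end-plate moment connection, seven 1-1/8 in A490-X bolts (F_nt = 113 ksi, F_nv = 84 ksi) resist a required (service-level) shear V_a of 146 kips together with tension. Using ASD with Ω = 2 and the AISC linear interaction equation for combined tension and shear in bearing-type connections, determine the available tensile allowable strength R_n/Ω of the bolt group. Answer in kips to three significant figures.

A_b = π·1.125²/4 = 0.994 in²; f_rv = 146 / (7 × 0.994) = 20.98 ksi.
F'_nt = 1.3 F_nt − (Ω F_nt / F_nv) f_rv = 1.3·113 − (2·113/84)·20.98 = 90.45 ksi, capped at F_nt → F'_nt = 90.45 ksi.
R_n = F'_nt · A_b · n = 90.45 × 0.994 × 7 = 629.3 kips.
Allowable strength R_n/Ω = 629.3 / 2 = 315 kips.

315 kips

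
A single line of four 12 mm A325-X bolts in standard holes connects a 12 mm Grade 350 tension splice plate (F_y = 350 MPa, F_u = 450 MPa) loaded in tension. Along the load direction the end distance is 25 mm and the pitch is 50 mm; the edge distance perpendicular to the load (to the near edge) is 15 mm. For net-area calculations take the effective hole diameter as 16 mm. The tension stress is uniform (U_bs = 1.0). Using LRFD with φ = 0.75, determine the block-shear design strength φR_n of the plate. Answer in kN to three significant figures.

Shear plane L_v = 25 + 3·50 = 175 mm; A_gv = 175 × 12 = 2100 mm².
A_nv = (175 − 3.5·16) × 12 = 1428 mm².
A_nt = (15 − 0.5·16) × 12 = 84 mm².
0.6 F_u A_nv = 385.6 kN; 0.6 F_y A_gv = 441 kN → shear rupture governs the shear term.
R_n = 385.6 + 1.0 × 450 × 84 / 1000 = 423.4 kN.
Design strength φR_n = 0.75 × 423.4 = 318 kN.

318 kN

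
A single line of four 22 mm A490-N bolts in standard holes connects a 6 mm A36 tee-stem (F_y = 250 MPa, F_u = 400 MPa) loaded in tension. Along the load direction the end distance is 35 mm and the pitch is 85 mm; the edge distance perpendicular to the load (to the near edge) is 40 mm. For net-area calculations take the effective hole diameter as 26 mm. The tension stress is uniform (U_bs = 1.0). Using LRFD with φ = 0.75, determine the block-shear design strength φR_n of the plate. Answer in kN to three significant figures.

244 kN

Shear plane L_v = 35 + 3·85 = 290 mm; A_gv = 290 × 6 = 1740 mm².
A_nv = (290 − 3.5·26) × 6 = 1194 mm².
A_nt = (40 − 0.5·26) × 6 = 162 mm².
0.6 F_u A_nv = 286.6 kN; 0.6 F_y A_gv = 261 kN → shear yielding governs the shear term.
R_n = 261 + 1.0 × 400 × 162 / 1000 = 325.8 kN.
Design strength φR_n = 0.75 × 325.8 = 244 kN.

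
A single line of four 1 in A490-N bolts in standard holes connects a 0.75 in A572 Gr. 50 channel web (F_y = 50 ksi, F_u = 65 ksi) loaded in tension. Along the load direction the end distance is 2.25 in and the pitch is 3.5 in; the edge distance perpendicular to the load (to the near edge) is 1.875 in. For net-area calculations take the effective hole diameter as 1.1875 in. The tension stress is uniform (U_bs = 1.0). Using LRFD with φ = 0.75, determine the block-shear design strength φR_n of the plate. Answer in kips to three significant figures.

Shear plane L_v = 2.25 + 3·3.5 = 12.75 in; A_gv = 12.75 × 0.75 = 9.562 in².
A_nv = (12.75 − 3.5·1.1875) × 0.75 = 6.445 in².
A_nt = (1.875 − 0.5·1.1875) × 0.75 = 0.9609 in².
0.6 F_u A_nv = 251.4 kips; 0.6 F_y A_gv = 286.9 kips → shear rupture governs the shear term.
R_n = 251.4 + 1.0 × 65 × 0.9609 = 313.8 kips.
Design strength φR_n = 0.75 × 313.8 = 235 kips.

235 kips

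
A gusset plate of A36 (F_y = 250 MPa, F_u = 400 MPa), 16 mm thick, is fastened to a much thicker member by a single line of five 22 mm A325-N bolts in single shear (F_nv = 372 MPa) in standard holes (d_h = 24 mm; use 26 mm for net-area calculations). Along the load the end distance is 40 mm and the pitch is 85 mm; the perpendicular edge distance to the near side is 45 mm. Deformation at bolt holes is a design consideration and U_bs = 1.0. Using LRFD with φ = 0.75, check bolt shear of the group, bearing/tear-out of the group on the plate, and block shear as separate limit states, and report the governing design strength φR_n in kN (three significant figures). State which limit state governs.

Bolt shear: A_b = π·22²/4 = 380.1 mm²; R_n = 372 × 380.1 × 5 × 1 / 1000 = 707 kN → 0.75 × 707 = 530 kN.
Bearing: edge l_c = 28, r_n = 215 kN; interior l_c = 61, r_n = 337.9 kN; R_n = 215 + 4·337.9 = 1567 kN → 1180 kN.
Block shear: A_gv = 6080, A_nv = 4208, A_nt = 512 mm²; R_n = min(0.6F_uA_nv, 0.6F_yA_gv) + U_bs·F_u·A_nt = 1117 kN → 838 kN.
Bolt shear governs: 530 kN.

530 kN (bolt shear governs)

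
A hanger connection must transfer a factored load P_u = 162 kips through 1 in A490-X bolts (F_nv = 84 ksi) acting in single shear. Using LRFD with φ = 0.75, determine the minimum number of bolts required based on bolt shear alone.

A_b = π·1²/4 = 0.7854 in².
Per-bolt design strength φR_n = 0.75 × 84 × 0.7854 × 1 = 49.48 kips.
n ≥ 162 / 49.48 = 3.274 → use 4 bolts.

4 bolts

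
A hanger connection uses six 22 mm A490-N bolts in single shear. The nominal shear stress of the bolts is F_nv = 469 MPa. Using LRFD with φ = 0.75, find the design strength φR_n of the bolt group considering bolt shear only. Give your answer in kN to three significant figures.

802 kN

A_b = π × 22² / 4 = 380.1 mm².
R_n = F_nv · A_b · n · n_s = 469 × 380.1 × 6 × 1 / 1000 = 1070 kN.
Design strength φR_n = 0.75 × 1070 = 802 kN.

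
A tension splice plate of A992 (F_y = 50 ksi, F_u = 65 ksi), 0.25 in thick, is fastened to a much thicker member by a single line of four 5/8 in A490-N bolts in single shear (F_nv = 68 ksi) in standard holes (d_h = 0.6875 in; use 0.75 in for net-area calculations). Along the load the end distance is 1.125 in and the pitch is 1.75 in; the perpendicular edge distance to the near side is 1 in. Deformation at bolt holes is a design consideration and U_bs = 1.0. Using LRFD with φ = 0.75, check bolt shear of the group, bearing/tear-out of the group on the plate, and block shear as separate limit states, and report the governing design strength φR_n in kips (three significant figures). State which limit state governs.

35 kips (block shear governs)

Bolt shear: A_b = π·0.625²/4 = 0.3068 in²; R_n = 68 × 0.3068 × 4 × 1 = 83.45 kips → 0.75 × 83.45 = 62.6 kips.
Bearing: edge l_c = 0.7812, r_n = 15.23 kips; interior l_c = 1.062, r_n = 20.72 kips; R_n = 15.23 + 3·20.72 = 77.39 kips → 58 kips.
Block shear: A_gv = 1.594, A_nv = 0.9375, A_nt = 0.1562 in²; R_n = min(0.6F_uA_nv, 0.6F_yA_gv) + U_bs·F_u·A_nt = 46.72 kips → 35 kips.
Block shear governs: 35 kips.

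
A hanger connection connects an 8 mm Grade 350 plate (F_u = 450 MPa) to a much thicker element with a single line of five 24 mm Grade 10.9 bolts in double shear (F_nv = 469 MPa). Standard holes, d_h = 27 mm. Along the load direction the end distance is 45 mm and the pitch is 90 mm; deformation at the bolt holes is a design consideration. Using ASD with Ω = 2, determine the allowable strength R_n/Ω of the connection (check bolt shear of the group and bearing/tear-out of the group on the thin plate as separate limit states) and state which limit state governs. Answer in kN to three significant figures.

483 kN (bearing governs)

Bolt shear: A_b = π·24²/4 = 452.4 mm²; R_n = 469 × 452.4 × 5 × 2 / 1000 = 2122 kN → 2122 / 2 = 1060 kN.
Bearing (1.2 l_c t F_u ≤ 2.4 d t F_u): upper limit = 2.4·24·8·450 / 1000 = 207.4 kN.
  Edge l_c = 45 − 27/2 = 31.5 → r_n = 136.1 kN; interior l_c = 90 − 27 = 63 → r_n = 207.4 kN.
  R_n,bearing = 1·136.1 + 4·207.4 = 965.5 kN → 965.5 / 2 = 483 kN.
Bearing governs: 483 kN.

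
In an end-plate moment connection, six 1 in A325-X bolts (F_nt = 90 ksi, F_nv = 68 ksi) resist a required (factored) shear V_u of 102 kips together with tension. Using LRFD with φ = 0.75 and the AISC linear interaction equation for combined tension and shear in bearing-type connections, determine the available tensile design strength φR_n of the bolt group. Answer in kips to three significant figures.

A_b = π·1²/4 = 0.7854 in²; f_rv = 102 / (6 × 0.7854) = 21.65 ksi.
F'_nt = 1.3 F_nt − (F_nt / φF_nv) f_rv = 1.3·90 − (90/(0.75·68))·21.65 = 78.8 ksi, capped at F_nt → F'_nt = 78.8 ksi.
R_n = F'_nt · A_b · n = 78.8 × 0.7854 × 6 = 371.3 kips.
Design strength φR_n = 0.75 × 371.3 = 279 kips.

279 kips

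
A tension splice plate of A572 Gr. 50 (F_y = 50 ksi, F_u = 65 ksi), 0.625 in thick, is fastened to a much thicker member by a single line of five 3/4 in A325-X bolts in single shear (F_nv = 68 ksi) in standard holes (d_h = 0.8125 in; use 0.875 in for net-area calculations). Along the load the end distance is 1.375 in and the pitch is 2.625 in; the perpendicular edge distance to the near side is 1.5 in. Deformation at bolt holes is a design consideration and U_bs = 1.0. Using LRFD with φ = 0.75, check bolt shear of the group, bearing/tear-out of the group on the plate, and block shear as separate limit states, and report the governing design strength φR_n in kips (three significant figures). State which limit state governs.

113 kips (bolt shear governs)

Bolt shear: A_b = π·0.75²/4 = 0.4418 in²; R_n = 68 × 0.4418 × 5 × 1 = 150.2 kips → 0.75 × 150.2 = 113 kips.
Bearing: edge l_c = 0.9688, r_n = 47.23 kips; interior l_c = 1.812, r_n = 73.12 kips; R_n = 47.23 + 4·73.12 = 339.7 kips → 255 kips.
Block shear: A_gv = 7.422, A_nv = 4.961, A_nt = 0.6641 in²; R_n = min(0.6F_uA_nv, 0.6F_yA_gv) + U_bs·F_u·A_nt = 236.6 kips → 177 kips.
Bolt shear governs: 113 kips.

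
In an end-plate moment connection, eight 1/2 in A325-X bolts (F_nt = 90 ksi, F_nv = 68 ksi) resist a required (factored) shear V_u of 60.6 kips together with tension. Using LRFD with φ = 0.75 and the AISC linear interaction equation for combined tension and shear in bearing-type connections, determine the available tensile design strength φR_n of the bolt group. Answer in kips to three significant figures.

A_b = π·0.5²/4 = 0.1963 in²; f_rv = 60.6 / (8 × 0.1963) = 38.58 ksi.
F'_nt = 1.3 F_nt − (F_nt / φF_nv) f_rv = 1.3·90 − (90/(0.75·68))·38.58 = 48.92 ksi, capped at F_nt → F'_nt = 48.92 ksi.
R_n = F'_nt · A_b · n = 48.92 × 0.1963 × 8 = 76.84 kips.
Design strength φR_n = 0.75 × 76.84 = 57.6 kips.

57.6 kips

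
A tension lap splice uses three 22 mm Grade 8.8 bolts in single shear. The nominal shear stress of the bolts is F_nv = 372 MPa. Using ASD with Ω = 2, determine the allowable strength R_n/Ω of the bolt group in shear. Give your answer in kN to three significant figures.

212 kN

A_b = π × 22² / 4 = 380.1 mm².
R_n = F_nv · A_b · n · n_s = 372 × 380.1 × 3 × 1 / 1000 = 424.2 kN.
Allowable strength R_n/Ω = 424.2 / 2 = 212 kN.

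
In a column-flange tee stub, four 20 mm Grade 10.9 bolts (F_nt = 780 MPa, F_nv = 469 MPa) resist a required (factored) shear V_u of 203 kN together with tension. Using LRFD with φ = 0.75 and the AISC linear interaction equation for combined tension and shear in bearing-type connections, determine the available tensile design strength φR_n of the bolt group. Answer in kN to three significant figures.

A_b = π·20²/4 = 314.2 mm²; f_rv = 203 × 1000 / (4 × 314.2) = 161.5 MPa.
F'_nt = 1.3 F_nt − (F_nt / φF_nv) f_rv = 1.3·780 − (780/(0.75·469))·161.5 = 655.8 MPa, capped at F_nt → F'_nt = 655.8 MPa.
R_n = F'_nt · A_b · n = 655.8 × 314.2 × 4 / 1000 = 824.1 kN.
Design strength φR_n = 0.75 × 824.1 = 618 kN.

618 kN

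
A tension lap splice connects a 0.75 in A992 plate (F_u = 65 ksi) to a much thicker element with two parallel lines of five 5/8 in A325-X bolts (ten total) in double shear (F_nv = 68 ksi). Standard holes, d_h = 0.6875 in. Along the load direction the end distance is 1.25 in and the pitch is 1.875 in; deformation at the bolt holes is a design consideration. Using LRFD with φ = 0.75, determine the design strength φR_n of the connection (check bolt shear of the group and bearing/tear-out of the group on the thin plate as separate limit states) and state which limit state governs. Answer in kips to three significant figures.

Bolt shear: A_b = π·0.625²/4 = 0.3068 in²; R_n = 68 × 0.3068 × 10 × 2 = 417.2 kips → 0.75 × 417.2 = 313 kips.
Bearing (1.2 l_c t F_u ≤ 2.4 d t F_u): upper limit = 2.4·0.625·0.75·65 = 73.12 kips.
  Edge l_c = 1.25 − 0.6875/2 = 0.9062 → r_n = 53.02 kips; interior l_c = 1.875 − 0.6875 = 1.188 → r_n = 69.47 kips.
  R_n,bearing = 2·53.02 + 8·69.47 = 661.8 kips → 0.75 × 661.8 = 496 kips.
Bolt shear governs: 313 kips.

313 kips (bolt shear governs)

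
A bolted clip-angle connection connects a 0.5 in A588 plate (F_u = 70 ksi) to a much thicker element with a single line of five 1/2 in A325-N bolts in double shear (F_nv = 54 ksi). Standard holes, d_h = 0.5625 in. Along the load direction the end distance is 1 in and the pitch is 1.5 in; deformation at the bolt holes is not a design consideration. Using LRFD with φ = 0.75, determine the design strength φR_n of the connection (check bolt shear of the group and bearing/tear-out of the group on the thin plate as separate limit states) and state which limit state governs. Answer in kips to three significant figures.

79.5 kips (bolt shear governs)

Bolt shear: A_b = π·0.5²/4 = 0.1963 in²; R_n = 54 × 0.1963 × 5 × 2 = 106 kips → 0.75 × 106 = 79.5 kips.
Bearing (1.5 l_c t F_u ≤ 3.0 d t F_u): upper limit = 3.0·0.5·0.5·70 = 52.5 kips.
  Edge l_c = 1 − 0.5625/2 = 0.7188 → r_n = 37.73 kips; interior l_c = 1.5 − 0.5625 = 0.9375 → r_n = 49.22 kips.
  R_n,bearing = 1·37.73 + 4·49.22 = 234.6 kips → 0.75 × 234.6 = 176 kips.
Bolt shear governs: 79.5 kips.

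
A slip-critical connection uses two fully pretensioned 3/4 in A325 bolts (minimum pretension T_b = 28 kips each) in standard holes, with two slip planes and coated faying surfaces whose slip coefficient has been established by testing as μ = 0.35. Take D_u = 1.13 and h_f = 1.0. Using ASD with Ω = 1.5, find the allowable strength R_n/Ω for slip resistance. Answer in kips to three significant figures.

29.5 kips

R_n = μ · D_u · h_f · T_b · n_s · n_b = 0.35 × 1.13 × 1.0 × 28 × 2 × 2 = 44.3 kips.
Allowable strength R_n/Ω = 44.3 / 1.5 = 29.5 kips.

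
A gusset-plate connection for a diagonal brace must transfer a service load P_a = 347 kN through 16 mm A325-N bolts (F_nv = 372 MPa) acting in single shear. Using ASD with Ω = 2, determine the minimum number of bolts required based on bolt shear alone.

A_b = π·16²/4 = 201.1 mm².
Per-bolt allowable strength R_n/Ω = 372 × 201.1 × 1 / 1000 / 2 = 37.4 kN.
n ≥ 347 / 37.4 = 9.279 → use 10 bolts.

10 bolts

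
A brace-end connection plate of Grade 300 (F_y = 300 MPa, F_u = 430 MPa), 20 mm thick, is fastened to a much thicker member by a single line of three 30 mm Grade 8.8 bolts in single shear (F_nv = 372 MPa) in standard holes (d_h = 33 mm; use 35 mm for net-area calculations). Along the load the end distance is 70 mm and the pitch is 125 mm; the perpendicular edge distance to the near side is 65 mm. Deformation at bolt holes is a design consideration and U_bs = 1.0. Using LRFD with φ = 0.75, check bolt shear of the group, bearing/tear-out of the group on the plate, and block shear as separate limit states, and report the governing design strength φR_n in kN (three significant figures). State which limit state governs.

Bolt shear: A_b = π·30²/4 = 706.9 mm²; R_n = 372 × 706.9 × 3 × 1 / 1000 = 788.9 kN → 0.75 × 788.9 = 592 kN.
Bearing: edge l_c = 53.5, r_n = 552.1 kN; interior l_c = 92, r_n = 619.2 kN; R_n = 552.1 + 2·619.2 = 1791 kN → 1340 kN.
Block shear: A_gv = 6400, A_nv = 4650, A_nt = 950 mm²; R_n = min(0.6F_uA_nv, 0.6F_yA_gv) + U_bs·F_u·A_nt = 1560 kN → 1170 kN.
Bolt shear governs: 592 kN.

592 kN (bolt shear governs)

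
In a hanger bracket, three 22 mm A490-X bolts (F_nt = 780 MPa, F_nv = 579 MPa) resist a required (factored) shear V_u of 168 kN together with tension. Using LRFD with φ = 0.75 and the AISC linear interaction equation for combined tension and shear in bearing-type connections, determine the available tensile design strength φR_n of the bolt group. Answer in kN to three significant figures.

641 kN

A_b = π·22²/4 = 380.1 mm²; f_rv = 168 × 1000 / (3 × 380.1) = 147.3 MPa.
F'_nt = 1.3 F_nt − (F_nt / φF_nv) f_rv = 1.3·780 − (780/(0.75·579))·147.3 = 749.4 MPa, capped at F_nt → F'_nt = 749.4 MPa.
R_n = F'_nt · A_b · n = 749.4 × 380.1 × 3 / 1000 = 854.6 kN.
Design strength φR_n = 0.75 × 854.6 = 641 kN.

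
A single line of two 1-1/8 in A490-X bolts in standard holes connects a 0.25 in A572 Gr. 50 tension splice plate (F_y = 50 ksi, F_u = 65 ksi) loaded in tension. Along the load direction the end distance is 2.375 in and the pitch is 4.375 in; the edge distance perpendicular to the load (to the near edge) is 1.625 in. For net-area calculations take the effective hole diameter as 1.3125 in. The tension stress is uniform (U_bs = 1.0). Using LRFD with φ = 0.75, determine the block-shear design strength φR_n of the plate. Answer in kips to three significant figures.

Shear plane L_v = 2.375 + 1·4.375 = 6.75 in; A_gv = 6.75 × 0.25 = 1.688 in².
A_nv = (6.75 − 1.5·1.3125) × 0.25 = 1.195 in².
A_nt = (1.625 − 0.5·1.3125) × 0.25 = 0.2422 in².
0.6 F_u A_nv = 46.62 kips; 0.6 F_y A_gv = 50.62 kips → shear rupture governs the shear term.
R_n = 46.62 + 1.0 × 65 × 0.2422 = 62.36 kips.
Design strength φR_n = 0.75 × 62.36 = 46.8 kips.

46.8 kips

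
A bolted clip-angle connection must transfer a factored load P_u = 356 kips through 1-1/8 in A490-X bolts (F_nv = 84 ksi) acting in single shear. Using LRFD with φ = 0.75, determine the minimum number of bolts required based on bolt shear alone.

6 bolts

A_b = π·1.125²/4 = 0.994 in².
Per-bolt design strength φR_n = 0.75 × 84 × 0.994 × 1 = 62.62 kips.
n ≥ 356 / 62.62 = 5.685 → use 6 bolts.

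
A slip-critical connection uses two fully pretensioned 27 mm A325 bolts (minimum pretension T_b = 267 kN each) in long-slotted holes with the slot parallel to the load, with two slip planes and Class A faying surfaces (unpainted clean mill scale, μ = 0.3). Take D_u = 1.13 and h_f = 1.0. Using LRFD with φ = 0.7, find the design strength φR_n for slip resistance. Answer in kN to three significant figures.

253 kN

R_n = μ · D_u · h_f · T_b · n_s · n_b = 0.3 × 1.13 × 1.0 × 267 × 2 × 2 = 362.1 kN.
Design strength φR_n = 0.7 × 362.1 = 253 kN.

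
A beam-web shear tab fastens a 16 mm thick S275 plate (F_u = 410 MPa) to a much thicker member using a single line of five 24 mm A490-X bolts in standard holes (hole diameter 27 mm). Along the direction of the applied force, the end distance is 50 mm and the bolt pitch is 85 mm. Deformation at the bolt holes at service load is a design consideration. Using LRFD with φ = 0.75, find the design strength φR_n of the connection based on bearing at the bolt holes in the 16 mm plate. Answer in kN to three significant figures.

Per bolt r_n = 1.2 l_c t F_u ≤ 2.4 d t F_u; upper limit = 2.4 × 24 × 16 × 410 / 1000 = 377.9 kN.
Edge bolt: l_c = 50 − 27/2 = 36.5 mm → 1.2 × 36.5 × 16 × 410 / 1000 = 287.3 → r_n = 287.3 kN.
Interior bolts: l_c = 85 − 27 = 58 mm → 1.2 × 58 × 16 × 410 / 1000 = 456.6 → r_n = 377.9 kN.
R_n = 1 × 287.3 + 4 × 377.9 = 1799 kN.
Design strength φR_n = 0.75 × 1799 = 1350 kN.

1350 kN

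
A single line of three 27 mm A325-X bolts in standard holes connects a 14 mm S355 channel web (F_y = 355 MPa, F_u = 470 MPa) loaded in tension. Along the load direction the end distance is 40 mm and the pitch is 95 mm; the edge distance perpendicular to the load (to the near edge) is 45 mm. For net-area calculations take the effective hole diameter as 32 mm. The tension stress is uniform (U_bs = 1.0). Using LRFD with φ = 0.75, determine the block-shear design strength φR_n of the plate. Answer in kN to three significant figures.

587 kN

Shear plane L_v = 40 + 2·95 = 230 mm; A_gv = 230 × 14 = 3220 mm².
A_nv = (230 − 2.5·32) × 14 = 2100 mm².
A_nt = (45 − 0.5·32) × 14 = 406 mm².
0.6 F_u A_nv = 592.2 kN; 0.6 F_y A_gv = 685.9 kN → shear rupture governs the shear term.
R_n = 592.2 + 1.0 × 470 × 406 / 1000 = 783 kN.
Design strength φR_n = 0.75 × 783 = 587 kN.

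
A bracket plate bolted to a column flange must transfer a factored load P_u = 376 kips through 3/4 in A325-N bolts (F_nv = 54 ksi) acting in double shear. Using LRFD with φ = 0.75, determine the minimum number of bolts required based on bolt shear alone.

A_b = π·0.75²/4 = 0.4418 in².
Per-bolt design strength φR_n = 0.75 × 54 × 0.4418 × 2 = 35.78 kips.
n ≥ 376 / 35.78 = 10.51 → use 11 bolts.

11 bolts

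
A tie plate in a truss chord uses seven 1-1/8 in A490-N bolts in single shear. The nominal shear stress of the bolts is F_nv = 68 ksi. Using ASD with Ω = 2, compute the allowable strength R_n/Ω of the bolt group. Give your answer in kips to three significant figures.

237 kips

A_b = π × 1.125² / 4 = 0.994 in².
R_n = F_nv · A_b · n · n_s = 68 × 0.994 × 7 × 1 = 473.2 kips.
Allowable strength R_n/Ω = 473.2 / 2 = 237 kips.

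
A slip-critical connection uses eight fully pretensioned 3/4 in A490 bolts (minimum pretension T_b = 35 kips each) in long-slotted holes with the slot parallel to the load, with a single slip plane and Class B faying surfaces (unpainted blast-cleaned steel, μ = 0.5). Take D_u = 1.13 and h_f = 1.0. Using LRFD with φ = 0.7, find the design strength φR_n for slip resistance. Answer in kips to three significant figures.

R_n = μ · D_u · h_f · T_b · n_s · n_b = 0.5 × 1.13 × 1.0 × 35 × 1 × 8 = 158.2 kips.
Design strength φR_n = 0.7 × 158.2 = 111 kips.

111 kips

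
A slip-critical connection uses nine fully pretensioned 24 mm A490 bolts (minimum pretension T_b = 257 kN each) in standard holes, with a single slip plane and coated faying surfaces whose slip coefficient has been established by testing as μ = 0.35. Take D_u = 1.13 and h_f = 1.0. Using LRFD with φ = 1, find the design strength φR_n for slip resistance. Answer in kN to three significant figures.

R_n = μ · D_u · h_f · T_b · n_s · n_b = 0.35 × 1.13 × 1.0 × 257 × 1 × 9 = 914.8 kN.
Design strength φR_n = 1 × 914.8 = 915 kN.

915 kN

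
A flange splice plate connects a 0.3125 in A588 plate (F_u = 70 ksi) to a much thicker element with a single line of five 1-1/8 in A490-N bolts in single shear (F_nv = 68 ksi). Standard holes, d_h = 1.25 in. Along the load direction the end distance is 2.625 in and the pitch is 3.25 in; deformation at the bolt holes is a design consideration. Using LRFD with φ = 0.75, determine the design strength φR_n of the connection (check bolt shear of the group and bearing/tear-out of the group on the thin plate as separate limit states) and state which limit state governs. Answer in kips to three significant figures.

197 kips (bearing governs)

Bolt shear: A_b = π·1.125²/4 = 0.994 in²; R_n = 68 × 0.994 × 5 × 1 = 338 kips → 0.75 × 338 = 253 kips.
Bearing (1.2 l_c t F_u ≤ 2.4 d t F_u): upper limit = 2.4·1.125·0.3125·70 = 59.06 kips.
  Edge l_c = 2.625 − 1.25/2 = 2 → r_n = 52.5 kips; interior l_c = 3.25 − 1.25 = 2 → r_n = 52.5 kips.
  R_n,bearing = 1·52.5 + 4·52.5 = 262.5 kips → 0.75 × 262.5 = 197 kips.
Bearing governs: 197 kips.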